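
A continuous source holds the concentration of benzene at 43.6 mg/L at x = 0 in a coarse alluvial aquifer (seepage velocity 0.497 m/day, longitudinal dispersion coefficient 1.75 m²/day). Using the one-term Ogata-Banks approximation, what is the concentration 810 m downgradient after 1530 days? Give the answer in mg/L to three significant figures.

10.9 mg/L

For a continuous step input, C/C₀ ≈ ½·erfc((x−vt)/(2√(Dt))).
vt = 0.497 × 1530 = 760.41 m and 2√(Dt) = 2√(1.75 × 1530) = 103.5 m.
Argument (x−vt)/(2√(Dt)) = (810 − 760.41)/103.5 = 0.4791; ½·erfc(0.4791) = 0.2490.
C = 43.6 × 0.2490 = 10.9 mg/L.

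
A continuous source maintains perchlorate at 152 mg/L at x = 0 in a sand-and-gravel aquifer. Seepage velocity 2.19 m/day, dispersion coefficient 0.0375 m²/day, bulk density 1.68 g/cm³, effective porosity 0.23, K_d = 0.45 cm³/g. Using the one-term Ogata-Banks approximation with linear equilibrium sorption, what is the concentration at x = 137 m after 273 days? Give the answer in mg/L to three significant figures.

132 mg/L

Retardation factor R = 1 + ρ_b·K_d/n = 1 + 1.68 × 0.45/0.23 = 4.287.
Sorption retards both mechanisms: v_R = v/R = 0.5108 m/day, D_R = D/R = 0.008747 m²/day.
v_R·t = 0.5108 × 273 = 139.4484 m; 2√(D_R t) = 3.091 m; argument = (137 − 139.4484)/3.091 = -0.7921.
C = C₀ × ½·erfc(-0.7921) = 152 × 0.8687 = 132 mg/L.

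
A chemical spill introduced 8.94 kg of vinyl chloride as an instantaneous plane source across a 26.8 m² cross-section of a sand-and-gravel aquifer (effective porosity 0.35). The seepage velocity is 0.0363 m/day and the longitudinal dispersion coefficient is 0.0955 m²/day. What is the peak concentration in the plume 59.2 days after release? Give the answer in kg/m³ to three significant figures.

The peak of an instantaneous 1D plume sits at x = vt; there the Gaussian factor is 1 and C_max = M/(n_e·A·√(4πDt)), where n_e·A is the pore area the mass is dissolved in.
√(4πDt) = √(4π × 0.0955 × 59.2) = 8.429 m, so C_max = 8.94/(0.35 × 26.8 × 8.429) = 0.113 kg/m³.

0.113 kg/m³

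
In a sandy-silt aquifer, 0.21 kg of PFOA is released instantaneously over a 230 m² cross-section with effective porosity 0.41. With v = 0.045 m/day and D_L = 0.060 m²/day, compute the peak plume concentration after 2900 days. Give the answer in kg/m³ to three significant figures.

4.76e-05 kg/m³

The peak of an instantaneous 1D plume sits at x = vt; there the Gaussian factor is 1 and C_max = M/(n_e·A·√(4πDt)), where n_e·A is the pore area the mass is dissolved in.
√(4πDt) = √(4π × 0.060 × 2900) = 46.76 m, so C_max = 0.21/(0.41 × 230 × 46.76) = 4.76e-05 kg/m³.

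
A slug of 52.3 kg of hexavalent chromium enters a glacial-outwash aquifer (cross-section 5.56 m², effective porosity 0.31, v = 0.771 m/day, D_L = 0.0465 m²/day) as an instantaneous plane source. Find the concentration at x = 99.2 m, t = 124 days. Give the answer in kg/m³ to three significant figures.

For an instantaneous plane source, C(x,t) = M/(n_e·A·√(4πDt)) · exp(−(x−vt)²/(4Dt)), with n_e·A the pore (flow) area.
Plume center vt = 0.771 × 124 = 95.604 m, so the well at 99.2 m is 3.596 m downgradient of the peak.
√(4πDt) = 8.512 m, giving peak height M/(n_e·A·√(4πDt)) = 52.3/(0.31 × 5.56 × 8.512) = 3.565 kg/m³.
(x−vt)²/(4Dt) = (3.596)²/(4 × 0.0465 × 124) = 0.5607; exp(−0.5607) = 0.5708.
C = 3.565 × 0.5708 = 2.03 kg/m³.

2.03 kg/m³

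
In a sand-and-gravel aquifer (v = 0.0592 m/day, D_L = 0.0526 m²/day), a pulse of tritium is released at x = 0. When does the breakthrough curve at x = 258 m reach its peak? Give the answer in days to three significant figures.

For the 1D instantaneous-source solution, setting ∂C/∂t = 0 at fixed x gives v²t² + 2Dt − x² = 0, so t = (√(D² + v²x²) − D)/v².
√(D² + v²x²) = √(0.0526² + 0.0592² × 258²) = 15.27; v² = 0.00350464.
t = (15.27 − 0.0526)/0.00350464 = 4340 days (vs. the pure-advection estimate x/v = 4360 d).

4340 days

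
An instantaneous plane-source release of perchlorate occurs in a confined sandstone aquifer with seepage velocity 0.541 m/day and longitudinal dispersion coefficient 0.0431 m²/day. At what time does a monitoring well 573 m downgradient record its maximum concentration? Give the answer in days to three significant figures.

For the 1D instantaneous-source solution, setting ∂C/∂t = 0 at fixed x gives v²t² + 2Dt − x² = 0, so t = (√(D² + v²x²) − D)/v².
√(D² + v²x²) = √(0.0431² + 0.541² × 573²) = 310.0; v² = 0.292681.
t = (310.0 − 0.0431)/0.292681 = 1060 days (vs. the pure-advection estimate x/v = 1060 d).

1060 days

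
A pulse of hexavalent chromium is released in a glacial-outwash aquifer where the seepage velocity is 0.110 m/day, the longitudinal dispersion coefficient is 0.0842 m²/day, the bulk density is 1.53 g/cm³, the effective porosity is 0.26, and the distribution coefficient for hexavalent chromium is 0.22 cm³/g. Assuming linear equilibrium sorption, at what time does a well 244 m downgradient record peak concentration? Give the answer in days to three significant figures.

5070 days

Retardation factor R = 1 + ρ_b·K_d/n = 1 + 1.53 × 0.22/0.26 = 2.295.
Sorption retards both mechanisms: v_R = v/R = 0.04793 m/day, D_R = D/R = 0.03669 m²/day.
Peak time from v_R²t² + 2D_R t − x² = 0: t = (√(D_R² + v_R²x²) − D_R)/v_R².
√(D_R² + v_R²x²) = √(0.03669² + 0.04793² × 244²) = 11.69; v_R² = 0.002297.
t = (11.69 − 0.03669)/0.002297 = 5070 days.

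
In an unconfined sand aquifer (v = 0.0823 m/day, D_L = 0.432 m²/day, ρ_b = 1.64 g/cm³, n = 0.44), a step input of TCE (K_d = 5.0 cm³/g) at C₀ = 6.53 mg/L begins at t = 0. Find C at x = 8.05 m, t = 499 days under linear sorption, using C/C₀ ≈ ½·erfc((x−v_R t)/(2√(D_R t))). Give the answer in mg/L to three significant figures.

Retardation factor R = 1 + ρ_b·K_d/n = 1 + 1.64 × 5.0/0.44 = 19.64.
Sorption retards both mechanisms: v_R = v/R = 0.004190 m/day, D_R = D/R = 0.02200 m²/day.
v_R·t = 0.004190 × 499 = 2.09081 m; 2√(D_R t) = 6.627 m; argument = (8.05 − 2.09081)/6.627 = 0.8992.
C = C₀ × ½·erfc(0.8992) = 6.53 × 0.1017 = 0.664 mg/L.

0.664 mg/L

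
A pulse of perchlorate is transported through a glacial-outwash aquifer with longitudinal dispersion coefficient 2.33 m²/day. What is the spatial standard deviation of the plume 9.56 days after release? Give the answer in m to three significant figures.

Dispersive spreading gives a Gaussian with σ² = 2Dt; advection only shifts the center.
σ = √(2 × 2.33 × 9.56) = 6.67 m.

6.67 m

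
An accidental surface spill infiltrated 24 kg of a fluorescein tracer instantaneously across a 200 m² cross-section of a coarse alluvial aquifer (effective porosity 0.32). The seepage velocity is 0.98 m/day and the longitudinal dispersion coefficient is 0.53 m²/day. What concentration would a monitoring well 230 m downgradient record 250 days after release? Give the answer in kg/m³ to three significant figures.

For an instantaneous plane source, C(x,t) = M/(n_e·A·√(4πDt)) · exp(−(x−vt)²/(4Dt)), with n_e·A the pore (flow) area.
Plume center vt = 0.98 × 250 = 245 m, so the well at 230 m is 15 m upgradient of the peak.
√(4πDt) = 40.80 m, giving peak height M/(n_e·A·√(4πDt)) = 24/(0.32 × 200 × 40.80) = 0.009191 kg/m³.
(x−vt)²/(4Dt) = (-15)²/(4 × 0.53 × 250) = 0.4245; exp(−0.4245) = 0.6541.
C = 0.009191 × 0.6541 = 0.00601 kg/m³.

0.00601 kg/m³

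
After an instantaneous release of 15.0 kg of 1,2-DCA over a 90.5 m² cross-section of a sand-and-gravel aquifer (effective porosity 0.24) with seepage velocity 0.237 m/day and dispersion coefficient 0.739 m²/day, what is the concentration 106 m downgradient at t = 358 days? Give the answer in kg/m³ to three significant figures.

0.00785 kg/m³

For an instantaneous plane source, C(x,t) = M/(n_e·A·√(4πDt)) · exp(−(x−vt)²/(4Dt)), with n_e·A the pore (flow) area.
Plume center vt = 0.237 × 358 = 84.846 m, so the well at 106 m is 21.154 m downgradient of the peak.
√(4πDt) = 57.66 m, giving peak height M/(n_e·A·√(4πDt)) = 15.0/(0.24 × 90.5 × 57.66) = 0.01198 kg/m³.
(x−vt)²/(4Dt) = (21.154)²/(4 × 0.739 × 358) = 0.4229; exp(−0.4229) = 0.6551.
C = 0.01198 × 0.6551 = 0.00785 kg/m³.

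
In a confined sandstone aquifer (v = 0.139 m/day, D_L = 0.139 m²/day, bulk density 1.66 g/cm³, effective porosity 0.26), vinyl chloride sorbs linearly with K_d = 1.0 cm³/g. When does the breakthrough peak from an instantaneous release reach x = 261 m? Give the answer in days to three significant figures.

13800 days

Retardation factor R = 1 + ρ_b·K_d/n = 1 + 1.66 × 1.0/0.26 = 7.385.
Sorption retards both mechanisms: v_R = v/R = 0.01882 m/day, D_R = D/R = 0.01882 m²/day.
Peak time from v_R²t² + 2D_R t − x² = 0: t = (√(D_R² + v_R²x²) − D_R)/v_R².
√(D_R² + v_R²x²) = √(0.01882² + 0.01882² × 261²) = 4.912; v_R² = 0.0003542.
t = (4.912 − 0.01882)/0.0003542 = 13800 days.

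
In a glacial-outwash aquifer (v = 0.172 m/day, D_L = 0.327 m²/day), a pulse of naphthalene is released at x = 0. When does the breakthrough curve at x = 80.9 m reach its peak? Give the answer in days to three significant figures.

For the 1D instantaneous-source solution, setting ∂C/∂t = 0 at fixed x gives v²t² + 2Dt − x² = 0, so t = (√(D² + v²x²) − D)/v².
√(D² + v²x²) = √(0.327² + 0.172² × 80.9²) = 13.92; v² = 0.029584.
t = (13.92 − 0.327)/0.029584 = 459 days (vs. the pure-advection estimate x/v = 470 d).

459 days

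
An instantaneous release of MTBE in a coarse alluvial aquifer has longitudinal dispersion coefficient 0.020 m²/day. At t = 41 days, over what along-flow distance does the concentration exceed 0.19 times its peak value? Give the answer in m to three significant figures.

The plume is Gaussian with σ = √(2Dt) = √(2 × 0.020 × 41) = 1.281 m.
C/C_peak = exp(−Δx²/(2σ²)) = 0.19 ⇒ Δx = σ·√(−2 ln 0.19) = 1.281 × 1.822 = 2.334 m.
Width = 2Δx = 4.67 m.

4.67 m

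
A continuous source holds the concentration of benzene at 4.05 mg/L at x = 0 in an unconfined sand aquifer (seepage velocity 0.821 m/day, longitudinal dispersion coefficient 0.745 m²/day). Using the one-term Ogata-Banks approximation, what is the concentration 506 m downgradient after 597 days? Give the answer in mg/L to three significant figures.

For a continuous step input, C/C₀ ≈ ½·erfc((x−vt)/(2√(Dt))).
vt = 0.821 × 597 = 490.137 m and 2√(Dt) = 2√(0.745 × 597) = 42.18 m.
Argument (x−vt)/(2√(Dt)) = (506 − 490.137)/42.18 = 0.3761; ½·erfc(0.3761) = 0.2974.
C = 4.05 × 0.2974 = 1.20 mg/L.

1.20 mg/L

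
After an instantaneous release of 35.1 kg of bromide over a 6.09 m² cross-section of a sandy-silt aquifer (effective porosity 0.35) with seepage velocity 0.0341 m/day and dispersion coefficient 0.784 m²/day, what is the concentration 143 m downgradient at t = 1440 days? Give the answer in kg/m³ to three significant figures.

For an instantaneous plane source, C(x,t) = M/(n_e·A·√(4πDt)) · exp(−(x−vt)²/(4Dt)), with n_e·A the pore (flow) area.
Plume center vt = 0.0341 × 1440 = 49.104 m, so the well at 143 m is 93.896 m downgradient of the peak.
√(4πDt) = 119.1 m, giving peak height M/(n_e·A·√(4πDt)) = 35.1/(0.35 × 6.09 × 119.1) = 0.1383 kg/m³.
(x−vt)²/(4Dt) = (93.896)²/(4 × 0.784 × 1440) = 1.952; exp(−1.952) = 0.1420.
C = 0.1383 × 0.1420 = 0.0196 kg/m³.

0.0196 kg/m³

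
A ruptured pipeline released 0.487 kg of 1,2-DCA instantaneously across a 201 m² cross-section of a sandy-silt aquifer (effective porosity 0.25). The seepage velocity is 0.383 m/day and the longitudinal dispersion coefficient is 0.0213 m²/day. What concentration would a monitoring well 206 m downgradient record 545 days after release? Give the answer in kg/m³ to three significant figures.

0.000683 kg/m³

For an instantaneous plane source, C(x,t) = M/(n_e·A·√(4πDt)) · exp(−(x−vt)²/(4Dt)), with n_e·A the pore (flow) area.
Plume center vt = 0.383 × 545 = 208.735 m, so the well at 206 m is 2.735 m upgradient of the peak.
√(4πDt) = 12.08 m, giving peak height M/(n_e·A·√(4πDt)) = 0.487/(0.25 × 201 × 12.08) = 0.0008023 kg/m³.
(x−vt)²/(4Dt) = (-2.735)²/(4 × 0.0213 × 545) = 0.1611; exp(−0.1611) = 0.8512.
C = 0.0008023 × 0.8512 = 0.000683 kg/m³.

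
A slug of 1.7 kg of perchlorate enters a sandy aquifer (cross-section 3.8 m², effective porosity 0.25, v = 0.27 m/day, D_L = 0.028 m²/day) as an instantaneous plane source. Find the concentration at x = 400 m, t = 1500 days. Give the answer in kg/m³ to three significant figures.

For an instantaneous plane source, C(x,t) = M/(n_e·A·√(4πDt)) · exp(−(x−vt)²/(4Dt)), with n_e·A the pore (flow) area.
Plume center vt = 0.27 × 1500 = 405 m, so the well at 400 m is 5 m upgradient of the peak.
√(4πDt) = 22.97 m, giving peak height M/(n_e·A·√(4πDt)) = 1.7/(0.25 × 3.8 × 22.97) = 0.07790 kg/m³.
(x−vt)²/(4Dt) = (-5)²/(4 × 0.028 × 1500) = 0.1488; exp(−0.1488) = 0.8617.
C = 0.07790 × 0.8617 = 0.0671 kg/m³.

0.0671 kg/m³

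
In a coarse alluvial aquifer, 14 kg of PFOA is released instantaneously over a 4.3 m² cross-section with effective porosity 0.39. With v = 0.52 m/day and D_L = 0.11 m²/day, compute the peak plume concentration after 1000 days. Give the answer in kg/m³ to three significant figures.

The peak of an instantaneous 1D plume sits at x = vt; there the Gaussian factor is 1 and C_max = M/(n_e·A·√(4πDt)), where n_e·A is the pore area the mass is dissolved in.
√(4πDt) = √(4π × 0.11 × 1000) = 37.18 m, so C_max = 14/(0.39 × 4.3 × 37.18) = 0.225 kg/m³.

0.225 kg/m³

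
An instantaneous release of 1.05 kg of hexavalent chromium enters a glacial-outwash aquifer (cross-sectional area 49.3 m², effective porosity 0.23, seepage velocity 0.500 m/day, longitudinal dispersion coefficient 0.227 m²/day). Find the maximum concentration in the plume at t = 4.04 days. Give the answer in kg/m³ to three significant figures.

0.0273 kg/m³

The peak of an instantaneous 1D plume sits at x = vt; there the Gaussian factor is 1 and C_max = M/(n_e·A·√(4πDt)), where n_e·A is the pore area the mass is dissolved in.
√(4πDt) = √(4π × 0.227 × 4.04) = 3.395 m, so C_max = 1.05/(0.23 × 49.3 × 3.395) = 0.0273 kg/m³.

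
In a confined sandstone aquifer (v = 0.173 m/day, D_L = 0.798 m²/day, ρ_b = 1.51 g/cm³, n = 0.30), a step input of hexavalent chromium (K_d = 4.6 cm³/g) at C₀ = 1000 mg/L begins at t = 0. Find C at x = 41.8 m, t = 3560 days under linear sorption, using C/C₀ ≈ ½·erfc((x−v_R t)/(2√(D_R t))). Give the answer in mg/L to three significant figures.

144 mg/L

Retardation factor R = 1 + ρ_b·K_d/n = 1 + 1.51 × 4.6/0.30 = 24.15.
Sorption retards both mechanisms: v_R = v/R = 0.007164 m/day, D_R = D/R = 0.03304 m²/day.
v_R·t = 0.007164 × 3560 = 25.50384 m; 2√(D_R t) = 21.69 m; argument = (41.8 − 25.50384)/21.69 = 0.7513.
C = C₀ × ½·erfc(0.7513) = 1000 × 0.1440 = 144 mg/L.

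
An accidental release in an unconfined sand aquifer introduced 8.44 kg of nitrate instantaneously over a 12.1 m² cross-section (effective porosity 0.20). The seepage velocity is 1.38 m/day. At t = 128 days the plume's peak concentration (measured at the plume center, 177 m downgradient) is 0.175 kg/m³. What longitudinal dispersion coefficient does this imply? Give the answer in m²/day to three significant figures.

At the plume center C_max = M/(n_e·A·√(4πDt)), so D = M²/(4πt·(n_e·A·C_max)²).
n_e·A·C_max = 0.20 × 12.1 × 0.175 = 0.4235 kg/m.
D = 8.44²/(4π × 128 × 0.4235²) = 0.247 m²/day.

0.247 m²/day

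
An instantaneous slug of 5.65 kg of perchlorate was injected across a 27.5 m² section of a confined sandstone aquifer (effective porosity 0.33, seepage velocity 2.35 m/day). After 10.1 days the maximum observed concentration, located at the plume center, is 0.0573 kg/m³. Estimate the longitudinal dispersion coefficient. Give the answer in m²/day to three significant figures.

0.930 m²/day

At the plume center C_max = M/(n_e·A·√(4πDt)), so D = M²/(4πt·(n_e·A·C_max)²).
n_e·A·C_max = 0.33 × 27.5 × 0.0573 = 0.5200 kg/m.
D = 5.65²/(4π × 10.1 × 0.5200²) = 0.930 m²/day.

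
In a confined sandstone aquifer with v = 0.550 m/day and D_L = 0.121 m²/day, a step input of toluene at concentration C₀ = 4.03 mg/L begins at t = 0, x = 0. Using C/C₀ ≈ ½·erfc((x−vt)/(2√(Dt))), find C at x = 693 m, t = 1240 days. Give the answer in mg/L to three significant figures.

1.06 mg/L

For a continuous step input, C/C₀ ≈ ½·erfc((x−vt)/(2√(Dt))).
vt = 0.550 × 1240 = 682 m and 2√(Dt) = 2√(0.121 × 1240) = 24.50 m.
Argument (x−vt)/(2√(Dt)) = (693 − 682)/24.50 = 0.4490; ½·erfc(0.4490) = 0.2627.
C = 4.03 × 0.2627 = 1.06 mg/L.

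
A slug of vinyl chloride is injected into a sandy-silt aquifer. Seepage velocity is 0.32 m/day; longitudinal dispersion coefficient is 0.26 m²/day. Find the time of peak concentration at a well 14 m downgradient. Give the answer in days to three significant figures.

For the 1D instantaneous-source solution, setting ∂C/∂t = 0 at fixed x gives v²t² + 2Dt − x² = 0, so t = (√(D² + v²x²) − D)/v².
√(D² + v²x²) = √(0.26² + 0.32² × 14²) = 4.488; v² = 0.1024.
t = (4.488 − 0.26)/0.1024 = 41.3 days (vs. the pure-advection estimate x/v = 43.8 d).

41.3 days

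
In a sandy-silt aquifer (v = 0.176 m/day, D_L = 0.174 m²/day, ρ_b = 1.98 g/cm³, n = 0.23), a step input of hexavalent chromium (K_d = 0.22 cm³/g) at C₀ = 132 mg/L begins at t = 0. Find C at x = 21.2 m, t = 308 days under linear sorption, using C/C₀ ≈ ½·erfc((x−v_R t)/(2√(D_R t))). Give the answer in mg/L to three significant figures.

Retardation factor R = 1 + ρ_b·K_d/n = 1 + 1.98 × 0.22/0.23 = 2.894.
Sorption retards both mechanisms: v_R = v/R = 0.06082 m/day, D_R = D/R = 0.06012 m²/day.
v_R·t = 0.06082 × 308 = 18.73256 m; 2√(D_R t) = 8.606 m; argument = (21.2 − 18.73256)/8.606 = 0.2867.
C = C₀ × ½·erfc(0.2867) = 132 × 0.3426 = 45.2 mg/L.

45.2 mg/L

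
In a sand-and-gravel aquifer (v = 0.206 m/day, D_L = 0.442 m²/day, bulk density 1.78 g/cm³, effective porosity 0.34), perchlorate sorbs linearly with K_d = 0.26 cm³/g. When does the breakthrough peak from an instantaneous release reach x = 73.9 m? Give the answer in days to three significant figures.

823 days

Retardation factor R = 1 + ρ_b·K_d/n = 1 + 1.78 × 0.26/0.34 = 2.361.
Sorption retards both mechanisms: v_R = v/R = 0.08725 m/day, D_R = D/R = 0.1872 m²/day.
Peak time from v_R²t² + 2D_R t − x² = 0: t = (√(D_R² + v_R²x²) − D_R)/v_R².
√(D_R² + v_R²x²) = √(0.1872² + 0.08725² × 73.9²) = 6.450; v_R² = 0.007613.
t = (6.450 − 0.1872)/0.007613 = 823 days.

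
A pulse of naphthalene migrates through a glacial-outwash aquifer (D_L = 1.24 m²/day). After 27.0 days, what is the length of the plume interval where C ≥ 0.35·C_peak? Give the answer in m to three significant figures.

23.7 m

The plume is Gaussian with σ = √(2Dt) = √(2 × 1.24 × 27.0) = 8.183 m.
C/C_peak = exp(−Δx²/(2σ²)) = 0.35 ⇒ Δx = σ·√(−2 ln 0.35) = 8.183 × 1.449 = 11.86 m.
Width = 2Δx = 23.7 m.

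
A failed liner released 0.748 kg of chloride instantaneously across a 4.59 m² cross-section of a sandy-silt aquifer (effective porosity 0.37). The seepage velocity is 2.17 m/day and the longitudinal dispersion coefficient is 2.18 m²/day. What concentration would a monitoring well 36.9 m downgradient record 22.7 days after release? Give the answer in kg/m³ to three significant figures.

For an instantaneous plane source, C(x,t) = M/(n_e·A·√(4πDt)) · exp(−(x−vt)²/(4Dt)), with n_e·A the pore (flow) area.
Plume center vt = 2.17 × 22.7 = 49.259 m, so the well at 36.9 m is 12.359 m upgradient of the peak.
√(4πDt) = 24.94 m, giving peak height M/(n_e·A·√(4πDt)) = 0.748/(0.37 × 4.59 × 24.94) = 0.01766 kg/m³.
(x−vt)²/(4Dt) = (-12.359)²/(4 × 2.18 × 22.7) = 0.7717; exp(−0.7717) = 0.4622.
C = 0.01766 × 0.4622 = 0.00816 kg/m³.

0.00816 kg/m³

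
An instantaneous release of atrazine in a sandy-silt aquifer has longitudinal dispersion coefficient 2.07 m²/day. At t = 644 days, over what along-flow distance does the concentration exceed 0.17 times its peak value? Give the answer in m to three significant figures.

194 m

The plume is Gaussian with σ = √(2Dt) = √(2 × 2.07 × 644) = 51.63 m.
C/C_peak = exp(−Δx²/(2σ²)) = 0.17 ⇒ Δx = σ·√(−2 ln 0.17) = 51.63 × 1.883 = 97.22 m.
Width = 2Δx = 194 m.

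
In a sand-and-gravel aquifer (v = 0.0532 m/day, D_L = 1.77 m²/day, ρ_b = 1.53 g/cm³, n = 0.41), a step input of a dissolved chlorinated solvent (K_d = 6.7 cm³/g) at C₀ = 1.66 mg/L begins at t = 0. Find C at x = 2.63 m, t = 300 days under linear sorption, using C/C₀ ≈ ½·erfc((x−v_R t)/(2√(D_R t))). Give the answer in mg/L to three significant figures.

Retardation factor R = 1 + ρ_b·K_d/n = 1 + 1.53 × 6.7/0.41 = 26.00.
Sorption retards both mechanisms: v_R = v/R = 0.002046 m/day, D_R = D/R = 0.06808 m²/day.
v_R·t = 0.002046 × 300 = 0.6138 m; 2√(D_R t) = 9.039 m; argument = (2.63 − 0.6138)/9.039 = 0.2231.
C = C₀ × ½·erfc(0.2231) = 1.66 × 0.3762 = 0.624 mg/L.

0.624 mg/L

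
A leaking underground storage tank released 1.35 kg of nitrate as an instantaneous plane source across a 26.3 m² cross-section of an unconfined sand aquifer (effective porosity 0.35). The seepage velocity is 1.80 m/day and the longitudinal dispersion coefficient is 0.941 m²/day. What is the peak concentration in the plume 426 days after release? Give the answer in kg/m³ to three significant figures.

0.00207 kg/m³

The peak of an instantaneous 1D plume sits at x = vt; there the Gaussian factor is 1 and C_max = M/(n_e·A·√(4πDt)), where n_e·A is the pore area the mass is dissolved in.
√(4πDt) = √(4π × 0.941 × 426) = 70.97 m, so C_max = 1.35/(0.35 × 26.3 × 70.97) = 0.00207 kg/m³.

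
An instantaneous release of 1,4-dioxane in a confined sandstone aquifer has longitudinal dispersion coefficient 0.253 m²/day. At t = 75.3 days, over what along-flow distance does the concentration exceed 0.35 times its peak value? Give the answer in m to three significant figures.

The plume is Gaussian with σ = √(2Dt) = √(2 × 0.253 × 75.3) = 6.173 m.
C/C_peak = exp(−Δx²/(2σ²)) = 0.35 ⇒ Δx = σ·√(−2 ln 0.35) = 6.173 × 1.449 = 8.945 m.
Width = 2Δx = 17.9 m.

17.9 m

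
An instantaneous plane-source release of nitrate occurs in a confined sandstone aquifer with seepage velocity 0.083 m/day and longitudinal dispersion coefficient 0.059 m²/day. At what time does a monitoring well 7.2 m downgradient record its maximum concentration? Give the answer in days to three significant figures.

For the 1D instantaneous-source solution, setting ∂C/∂t = 0 at fixed x gives v²t² + 2Dt − x² = 0, so t = (√(D² + v²x²) − D)/v².
√(D² + v²x²) = √(0.059² + 0.083² × 7.2²) = 0.6005; v² = 0.006889.
t = (0.6005 − 0.059)/0.006889 = 78.6 days (vs. the pure-advection estimate x/v = 86.7 d).

78.6 days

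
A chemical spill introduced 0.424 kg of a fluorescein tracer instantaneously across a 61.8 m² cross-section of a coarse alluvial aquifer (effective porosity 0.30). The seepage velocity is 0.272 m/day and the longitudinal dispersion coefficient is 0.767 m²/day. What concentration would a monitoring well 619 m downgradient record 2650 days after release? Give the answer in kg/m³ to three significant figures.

4.00e-05 kg/m³

For an instantaneous plane source, C(x,t) = M/(n_e·A·√(4πDt)) · exp(−(x−vt)²/(4Dt)), with n_e·A the pore (flow) area.
Plume center vt = 0.272 × 2650 = 720.8 m, so the well at 619 m is 101.8 m upgradient of the peak.
√(4πDt) = 159.8 m, giving peak height M/(n_e·A·√(4πDt)) = 0.424/(0.30 × 61.8 × 159.8) = 0.0001431 kg/m³.
(x−vt)²/(4Dt) = (-101.8)²/(4 × 0.767 × 2650) = 1.275; exp(−1.275) = 0.2794.
C = 0.0001431 × 0.2794 = 4.00e-05 kg/m³.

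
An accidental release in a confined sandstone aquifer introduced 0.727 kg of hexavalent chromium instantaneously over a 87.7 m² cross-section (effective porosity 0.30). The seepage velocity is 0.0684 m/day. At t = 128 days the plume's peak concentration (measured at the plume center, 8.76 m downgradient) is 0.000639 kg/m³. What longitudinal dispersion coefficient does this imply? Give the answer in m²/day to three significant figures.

At the plume center C_max = M/(n_e·A·√(4πDt)), so D = M²/(4πt·(n_e·A·C_max)²).
n_e·A·C_max = 0.30 × 87.7 × 0.000639 = 0.01681 kg/m.
D = 0.727²/(4π × 128 × 0.01681²) = 1.16 m²/day.

1.16 m²/day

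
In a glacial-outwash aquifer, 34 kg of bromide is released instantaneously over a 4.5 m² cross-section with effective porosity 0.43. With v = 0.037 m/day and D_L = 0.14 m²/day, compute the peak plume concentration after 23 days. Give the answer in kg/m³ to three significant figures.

2.76 kg/m³

The peak of an instantaneous 1D plume sits at x = vt; there the Gaussian factor is 1 and C_max = M/(n_e·A·√(4πDt)), where n_e·A is the pore area the mass is dissolved in.
√(4πDt) = √(4π × 0.14 × 23) = 6.361 m, so C_max = 34/(0.43 × 4.5 × 6.361) = 2.76 kg/m³.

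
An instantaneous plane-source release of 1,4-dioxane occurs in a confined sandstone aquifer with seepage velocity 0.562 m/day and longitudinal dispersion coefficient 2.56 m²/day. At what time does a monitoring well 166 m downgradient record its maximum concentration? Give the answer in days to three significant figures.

287 days

For the 1D instantaneous-source solution, setting ∂C/∂t = 0 at fixed x gives v²t² + 2Dt − x² = 0, so t = (√(D² + v²x²) − D)/v².
√(D² + v²x²) = √(2.56² + 0.562² × 166²) = 93.33; v² = 0.315844.
t = (93.33 − 2.56)/0.315844 = 287 days (vs. the pure-advection estimate x/v = 295 d).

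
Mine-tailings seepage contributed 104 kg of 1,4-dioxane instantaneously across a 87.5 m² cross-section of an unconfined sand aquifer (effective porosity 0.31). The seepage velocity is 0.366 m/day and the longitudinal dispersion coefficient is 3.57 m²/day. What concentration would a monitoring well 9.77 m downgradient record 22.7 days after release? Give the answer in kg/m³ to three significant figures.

0.119 kg/m³

For an instantaneous plane source, C(x,t) = M/(n_e·A·√(4πDt)) · exp(−(x−vt)²/(4Dt)), with n_e·A the pore (flow) area.
Plume center vt = 0.366 × 22.7 = 8.3082 m, so the well at 9.77 m is 1.4618 m downgradient of the peak.
√(4πDt) = 31.91 m, giving peak height M/(n_e·A·√(4πDt)) = 104/(0.31 × 87.5 × 31.91) = 0.1202 kg/m³.
(x−vt)²/(4Dt) = (1.4618)²/(4 × 3.57 × 22.7) = 0.006592; exp(−0.006592) = 0.9934.
C = 0.1202 × 0.9934 = 0.119 kg/m³.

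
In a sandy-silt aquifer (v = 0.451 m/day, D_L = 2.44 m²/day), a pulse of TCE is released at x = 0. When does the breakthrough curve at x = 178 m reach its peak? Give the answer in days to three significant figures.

383 days

For the 1D instantaneous-source solution, setting ∂C/∂t = 0 at fixed x gives v²t² + 2Dt − x² = 0, so t = (√(D² + v²x²) − D)/v².
√(D² + v²x²) = √(2.44² + 0.451² × 178²) = 80.32; v² = 0.203401.
t = (80.32 − 2.44)/0.203401 = 383 days (vs. the pure-advection estimate x/v = 395 d).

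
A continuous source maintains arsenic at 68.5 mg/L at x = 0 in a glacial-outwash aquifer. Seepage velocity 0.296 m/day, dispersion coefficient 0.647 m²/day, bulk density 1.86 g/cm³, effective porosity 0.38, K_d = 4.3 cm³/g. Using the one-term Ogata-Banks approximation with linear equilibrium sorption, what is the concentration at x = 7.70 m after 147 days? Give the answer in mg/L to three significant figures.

Retardation factor R = 1 + ρ_b·K_d/n = 1 + 1.86 × 4.3/0.38 = 22.05.
Sorption retards both mechanisms: v_R = v/R = 0.01342 m/day, D_R = D/R = 0.02934 m²/day.
v_R·t = 0.01342 × 147 = 1.97274 m; 2√(D_R t) = 4.154 m; argument = (7.70 − 1.97274)/4.154 = 1.379.
C = C₀ × ½·erfc(1.379) = 68.5 × 0.02558 = 1.75 mg/L.

1.75 mg/L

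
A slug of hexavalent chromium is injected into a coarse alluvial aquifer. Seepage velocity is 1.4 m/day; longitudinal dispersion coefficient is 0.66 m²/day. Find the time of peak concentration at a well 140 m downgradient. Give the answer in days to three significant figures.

For the 1D instantaneous-source solution, setting ∂C/∂t = 0 at fixed x gives v²t² + 2Dt − x² = 0, so t = (√(D² + v²x²) − D)/v².
√(D² + v²x²) = √(0.66² + 1.4² × 140²) = 196.0; v² = 1.96.
t = (196.0 − 0.66)/1.96 = 99.7 days (vs. the pure-advection estimate x/v = 100 d).

99.7 days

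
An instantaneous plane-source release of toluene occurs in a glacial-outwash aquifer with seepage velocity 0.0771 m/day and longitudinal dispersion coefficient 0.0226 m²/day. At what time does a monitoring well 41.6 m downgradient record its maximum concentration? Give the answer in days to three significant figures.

For the 1D instantaneous-source solution, setting ∂C/∂t = 0 at fixed x gives v²t² + 2Dt − x² = 0, so t = (√(D² + v²x²) − D)/v².
√(D² + v²x²) = √(0.0226² + 0.0771² × 41.6²) = 3.207; v² = 0.00594441.
t = (3.207 − 0.0226)/0.00594441 = 536 days (vs. the pure-advection estimate x/v = 540 d).

536 days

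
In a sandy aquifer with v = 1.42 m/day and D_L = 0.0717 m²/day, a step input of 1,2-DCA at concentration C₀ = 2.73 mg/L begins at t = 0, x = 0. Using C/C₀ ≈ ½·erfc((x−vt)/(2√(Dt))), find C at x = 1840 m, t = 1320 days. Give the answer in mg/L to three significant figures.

2.71 mg/L

For a continuous step input, C/C₀ ≈ ½·erfc((x−vt)/(2√(Dt))).
vt = 1.42 × 1320 = 1874.4 m and 2√(Dt) = 2√(0.0717 × 1320) = 19.46 m.
Argument (x−vt)/(2√(Dt)) = (1840 − 1874.4)/19.46 = -1.768; ½·erfc(-1.768) = 0.9938.
C = 2.73 × 0.9938 = 2.71 mg/L.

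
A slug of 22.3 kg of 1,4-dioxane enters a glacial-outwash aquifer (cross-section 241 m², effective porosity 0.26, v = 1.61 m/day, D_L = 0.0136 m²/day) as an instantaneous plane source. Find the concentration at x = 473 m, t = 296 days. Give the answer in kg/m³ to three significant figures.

For an instantaneous plane source, C(x,t) = M/(n_e·A·√(4πDt)) · exp(−(x−vt)²/(4Dt)), with n_e·A the pore (flow) area.
Plume center vt = 1.61 × 296 = 476.56 m, so the well at 473 m is 3.56 m upgradient of the peak.
√(4πDt) = 7.112 m, giving peak height M/(n_e·A·√(4πDt)) = 22.3/(0.26 × 241 × 7.112) = 0.05004 kg/m³.
(x−vt)²/(4Dt) = (-3.56)²/(4 × 0.0136 × 296) = 0.7871; exp(−0.7871) = 0.4552.
C = 0.05004 × 0.4552 = 0.0228 kg/m³.

0.0228 kg/m³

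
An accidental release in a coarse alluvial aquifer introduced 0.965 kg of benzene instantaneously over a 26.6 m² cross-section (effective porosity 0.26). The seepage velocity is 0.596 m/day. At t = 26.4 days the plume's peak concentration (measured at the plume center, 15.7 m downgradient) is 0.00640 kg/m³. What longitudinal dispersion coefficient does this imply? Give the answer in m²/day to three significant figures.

1.43 m²/day

At the plume center C_max = M/(n_e·A·√(4πDt)), so D = M²/(4πt·(n_e·A·C_max)²).
n_e·A·C_max = 0.26 × 26.6 × 0.00640 = 0.04426 kg/m.
D = 0.965²/(4π × 26.4 × 0.04426²) = 1.43 m²/day.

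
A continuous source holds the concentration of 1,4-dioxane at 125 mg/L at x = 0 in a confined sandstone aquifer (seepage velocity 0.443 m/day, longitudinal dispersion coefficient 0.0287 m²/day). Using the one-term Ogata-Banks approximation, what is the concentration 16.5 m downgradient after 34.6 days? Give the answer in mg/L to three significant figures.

25.3 mg/L

For a continuous step input, C/C₀ ≈ ½·erfc((x−vt)/(2√(Dt))).
vt = 0.443 × 34.6 = 15.3278 m and 2√(Dt) = 2√(0.0287 × 34.6) = 1.993 m.
Argument (x−vt)/(2√(Dt)) = (16.5 − 15.3278)/1.993 = 0.5882; ½·erfc(0.5882) = 0.2027.
C = 125 × 0.2027 = 25.3 mg/L.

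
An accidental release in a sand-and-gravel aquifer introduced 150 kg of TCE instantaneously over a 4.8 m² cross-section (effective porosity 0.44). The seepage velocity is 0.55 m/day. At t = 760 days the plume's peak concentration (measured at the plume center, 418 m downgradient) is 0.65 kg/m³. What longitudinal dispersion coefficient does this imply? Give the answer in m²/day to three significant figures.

1.25 m²/day

At the plume center C_max = M/(n_e·A·√(4πDt)), so D = M²/(4πt·(n_e·A·C_max)²).
n_e·A·C_max = 0.44 × 4.8 × 0.65 = 1.373 kg/m.
D = 150²/(4π × 760 × 1.373²) = 1.25 m²/day.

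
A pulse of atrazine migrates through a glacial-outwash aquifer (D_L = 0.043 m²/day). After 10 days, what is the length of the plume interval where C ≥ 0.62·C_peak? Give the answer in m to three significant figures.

1.81 m

The plume is Gaussian with σ = √(2Dt) = √(2 × 0.043 × 10) = 0.9274 m.
C/C_peak = exp(−Δx²/(2σ²)) = 0.62 ⇒ Δx = σ·√(−2 ln 0.62) = 0.9274 × 0.9778 = 0.9068 m.
Width = 2Δx = 1.81 m.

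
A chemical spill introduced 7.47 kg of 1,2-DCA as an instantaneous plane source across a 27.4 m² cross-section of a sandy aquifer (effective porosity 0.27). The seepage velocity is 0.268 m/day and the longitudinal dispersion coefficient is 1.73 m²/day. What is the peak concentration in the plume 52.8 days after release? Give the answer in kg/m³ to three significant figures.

The peak of an instantaneous 1D plume sits at x = vt; there the Gaussian factor is 1 and C_max = M/(n_e·A·√(4πDt)), where n_e·A is the pore area the mass is dissolved in.
√(4πDt) = √(4π × 1.73 × 52.8) = 33.88 m, so C_max = 7.47/(0.27 × 27.4 × 33.88) = 0.0298 kg/m³.

0.0298 kg/m³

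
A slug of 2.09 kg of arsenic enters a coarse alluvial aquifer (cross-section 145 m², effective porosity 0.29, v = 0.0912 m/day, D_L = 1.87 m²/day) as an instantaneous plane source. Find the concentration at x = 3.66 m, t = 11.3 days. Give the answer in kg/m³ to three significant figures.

0.00281 kg/m³

For an instantaneous plane source, C(x,t) = M/(n_e·A·√(4πDt)) · exp(−(x−vt)²/(4Dt)), with n_e·A the pore (flow) area.
Plume center vt = 0.0912 × 11.3 = 1.03056 m, so the well at 3.66 m is 2.62944 m downgradient of the peak.
√(4πDt) = 16.30 m, giving peak height M/(n_e·A·√(4πDt)) = 2.09/(0.29 × 145 × 16.30) = 0.003049 kg/m³.
(x−vt)²/(4Dt) = (2.62944)²/(4 × 1.87 × 11.3) = 0.08180; exp(−0.08180) = 0.9215.
C = 0.003049 × 0.9215 = 0.00281 kg/m³.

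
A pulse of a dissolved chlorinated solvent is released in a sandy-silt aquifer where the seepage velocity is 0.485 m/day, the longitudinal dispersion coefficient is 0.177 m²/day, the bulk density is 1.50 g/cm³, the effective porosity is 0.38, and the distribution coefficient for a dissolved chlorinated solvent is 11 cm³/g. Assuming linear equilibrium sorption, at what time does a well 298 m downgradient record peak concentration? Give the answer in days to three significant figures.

27300 days

Retardation factor R = 1 + ρ_b·K_d/n = 1 + 1.50 × 11/0.38 = 44.42.
Sorption retards both mechanisms: v_R = v/R = 0.01092 m/day, D_R = D/R = 0.003985 m²/day.
Peak time from v_R²t² + 2D_R t − x² = 0: t = (√(D_R² + v_R²x²) − D_R)/v_R².
√(D_R² + v_R²x²) = √(0.003985² + 0.01092² × 298²) = 3.254; v_R² = 0.0001192.
t = (3.254 − 0.003985)/0.0001192 = 27300 days.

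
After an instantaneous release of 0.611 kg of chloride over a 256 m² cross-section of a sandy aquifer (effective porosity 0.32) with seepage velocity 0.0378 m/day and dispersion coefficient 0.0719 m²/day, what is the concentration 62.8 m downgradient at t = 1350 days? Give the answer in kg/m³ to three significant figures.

0.000149 kg/m³

For an instantaneous plane source, C(x,t) = M/(n_e·A·√(4πDt)) · exp(−(x−vt)²/(4Dt)), with n_e·A the pore (flow) area.
Plume center vt = 0.0378 × 1350 = 51.03 m, so the well at 62.8 m is 11.77 m downgradient of the peak.
√(4πDt) = 34.92 m, giving peak height M/(n_e·A·√(4πDt)) = 0.611/(0.32 × 256 × 34.92) = 0.0002136 kg/m³.
(x−vt)²/(4Dt) = (11.77)²/(4 × 0.0719 × 1350) = 0.3568; exp(−0.3568) = 0.6999.
C = 0.0002136 × 0.6999 = 0.000149 kg/m³.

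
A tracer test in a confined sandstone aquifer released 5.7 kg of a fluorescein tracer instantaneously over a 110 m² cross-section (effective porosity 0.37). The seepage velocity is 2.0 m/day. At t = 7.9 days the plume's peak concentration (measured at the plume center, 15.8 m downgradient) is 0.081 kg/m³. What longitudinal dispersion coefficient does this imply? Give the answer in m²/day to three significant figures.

At the plume center C_max = M/(n_e·A·√(4πDt)), so D = M²/(4πt·(n_e·A·C_max)²).
n_e·A·C_max = 0.37 × 110 × 0.081 = 3.297 kg/m.
D = 5.7²/(4π × 7.9 × 3.297²) = 0.0301 m²/day.

0.0301 m²/day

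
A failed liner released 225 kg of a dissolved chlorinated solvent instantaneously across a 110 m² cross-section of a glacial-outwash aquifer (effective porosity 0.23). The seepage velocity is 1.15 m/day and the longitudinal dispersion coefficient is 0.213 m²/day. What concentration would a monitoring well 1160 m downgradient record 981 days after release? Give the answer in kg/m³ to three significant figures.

For an instantaneous plane source, C(x,t) = M/(n_e·A·√(4πDt)) · exp(−(x−vt)²/(4Dt)), with n_e·A the pore (flow) area.
Plume center vt = 1.15 × 981 = 1128.15 m, so the well at 1160 m is 31.85 m downgradient of the peak.
√(4πDt) = 51.24 m, giving peak height M/(n_e·A·√(4πDt)) = 225/(0.23 × 110 × 51.24) = 0.1736 kg/m³.
(x−vt)²/(4Dt) = (31.85)²/(4 × 0.213 × 981) = 1.214; exp(−1.214) = 0.2970.
C = 0.1736 × 0.2970 = 0.0516 kg/m³.

0.0516 kg/m³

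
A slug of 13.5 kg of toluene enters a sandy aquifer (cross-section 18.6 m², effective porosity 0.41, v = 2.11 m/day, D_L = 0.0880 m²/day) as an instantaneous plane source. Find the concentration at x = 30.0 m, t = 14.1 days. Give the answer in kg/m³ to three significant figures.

0.443 kg/m³

For an instantaneous plane source, C(x,t) = M/(n_e·A·√(4πDt)) · exp(−(x−vt)²/(4Dt)), with n_e·A the pore (flow) area.
Plume center vt = 2.11 × 14.1 = 29.751 m, so the well at 30.0 m is 0.249 m downgradient of the peak.
√(4πDt) = 3.949 m, giving peak height M/(n_e·A·√(4πDt)) = 13.5/(0.41 × 18.6 × 3.949) = 0.4483 kg/m³.
(x−vt)²/(4Dt) = (0.249)²/(4 × 0.0880 × 14.1) = 0.01249; exp(−0.01249) = 0.9876.
C = 0.4483 × 0.9876 = 0.443 kg/m³.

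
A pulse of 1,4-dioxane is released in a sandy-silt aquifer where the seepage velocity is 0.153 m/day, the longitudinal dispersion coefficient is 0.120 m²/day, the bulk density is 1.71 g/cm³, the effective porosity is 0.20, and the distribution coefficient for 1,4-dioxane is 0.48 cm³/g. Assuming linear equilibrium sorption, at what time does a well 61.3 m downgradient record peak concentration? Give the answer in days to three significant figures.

Retardation factor R = 1 + ρ_b·K_d/n = 1 + 1.71 × 0.48/0.20 = 5.104.
Sorption retards both mechanisms: v_R = v/R = 0.02998 m/day, D_R = D/R = 0.02351 m²/day.
Peak time from v_R²t² + 2D_R t − x² = 0: t = (√(D_R² + v_R²x²) − D_R)/v_R².
√(D_R² + v_R²x²) = √(0.02351² + 0.02998² × 61.3²) = 1.838; v_R² = 0.0008988.
t = (1.838 − 0.02351)/0.0008988 = 2020 days.

2020 days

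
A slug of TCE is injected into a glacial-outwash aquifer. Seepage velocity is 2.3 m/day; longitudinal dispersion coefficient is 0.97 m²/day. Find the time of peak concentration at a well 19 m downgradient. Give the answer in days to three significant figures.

8.08 days

For the 1D instantaneous-source solution, setting ∂C/∂t = 0 at fixed x gives v²t² + 2Dt − x² = 0, so t = (√(D² + v²x²) − D)/v².
√(D² + v²x²) = √(0.97² + 2.3² × 19²) = 43.71; v² = 5.29.
t = (43.71 − 0.97)/5.29 = 8.08 days (vs. the pure-advection estimate x/v = 8.26 d).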